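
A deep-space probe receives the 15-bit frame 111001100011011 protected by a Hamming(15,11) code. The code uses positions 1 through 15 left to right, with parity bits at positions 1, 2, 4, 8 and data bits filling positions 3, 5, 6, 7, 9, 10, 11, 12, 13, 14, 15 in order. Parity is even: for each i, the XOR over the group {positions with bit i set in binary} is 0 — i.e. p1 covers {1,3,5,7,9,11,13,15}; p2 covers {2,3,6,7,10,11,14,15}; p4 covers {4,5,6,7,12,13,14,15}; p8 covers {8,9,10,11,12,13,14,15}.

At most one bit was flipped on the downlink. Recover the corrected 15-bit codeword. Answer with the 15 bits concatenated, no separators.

111001000011011

s1 (pos 1,3,5,7,9,11,13,15): 1⊕1⊕0⊕1⊕0⊕1⊕0⊕1 = 1
s2 (pos 2,3,6,7,10,11,14,15): 1⊕1⊕1⊕1⊕0⊕1⊕1⊕1 = 1
s4 (pos 4,5,6,7,12,13,14,15): 0⊕0⊕1⊕1⊕1⊕0⊕1⊕1 = 1
s8 (pos 8,9,10,11,12,13,14,15): 0⊕0⊕0⊕1⊕1⊕0⊕1⊕1 = 0
Syndrome s8…s1 = 0111 → error at position 7.
Flip position 7: 111001100011011 → 111001000011011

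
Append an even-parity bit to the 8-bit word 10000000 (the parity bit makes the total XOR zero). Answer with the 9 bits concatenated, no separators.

100000001

XOR of the 8 data bits: 1⊕0⊕0⊕0⊕0⊕0⊕0⊕0 = 1
Parity bit = 1 (so all 9 bits XOR to 0).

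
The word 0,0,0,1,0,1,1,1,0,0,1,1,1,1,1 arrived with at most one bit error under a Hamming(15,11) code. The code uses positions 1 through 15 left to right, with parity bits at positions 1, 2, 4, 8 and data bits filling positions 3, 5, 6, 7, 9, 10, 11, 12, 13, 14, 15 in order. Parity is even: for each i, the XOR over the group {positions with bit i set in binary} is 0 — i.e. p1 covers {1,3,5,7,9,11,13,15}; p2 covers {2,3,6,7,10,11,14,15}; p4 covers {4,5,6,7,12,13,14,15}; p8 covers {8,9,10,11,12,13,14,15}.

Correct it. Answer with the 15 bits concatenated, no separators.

s1 (pos 1,3,5,7,9,11,13,15): 0⊕0⊕0⊕1⊕0⊕1⊕1⊕1 = 0
s2 (pos 2,3,6,7,10,11,14,15): 0⊕0⊕1⊕1⊕0⊕1⊕1⊕1 = 1
s4 (pos 4,5,6,7,12,13,14,15): 1⊕0⊕1⊕1⊕1⊕1⊕1⊕1 = 1
s8 (pos 8,9,10,11,12,13,14,15): 1⊕0⊕0⊕1⊕1⊕1⊕1⊕1 = 0
Syndrome s8…s1 = 0110 → error at position 6.
Flip position 6: 000101110011111 → 000100110011111

000100110011111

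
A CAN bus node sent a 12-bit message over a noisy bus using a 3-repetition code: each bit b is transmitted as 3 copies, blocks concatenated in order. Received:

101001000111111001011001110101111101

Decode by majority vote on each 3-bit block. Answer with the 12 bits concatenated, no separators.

100110101111

Block 1 (101): 2 ones → 1
Block 2 (001): 1 one → 0
Block 3 (000): 0 ones → 0
Block 4 (111): 3 ones → 1
Block 5 (111): 3 ones → 1
Block 6 (001): 1 one → 0
Block 7 (011): 2 ones → 1
Block 8 (001): 1 one → 0
Block 9 (110): 2 ones → 1
Block 10 (101): 2 ones → 1
Block 11 (111): 3 ones → 1
Block 12 (101): 2 ones → 1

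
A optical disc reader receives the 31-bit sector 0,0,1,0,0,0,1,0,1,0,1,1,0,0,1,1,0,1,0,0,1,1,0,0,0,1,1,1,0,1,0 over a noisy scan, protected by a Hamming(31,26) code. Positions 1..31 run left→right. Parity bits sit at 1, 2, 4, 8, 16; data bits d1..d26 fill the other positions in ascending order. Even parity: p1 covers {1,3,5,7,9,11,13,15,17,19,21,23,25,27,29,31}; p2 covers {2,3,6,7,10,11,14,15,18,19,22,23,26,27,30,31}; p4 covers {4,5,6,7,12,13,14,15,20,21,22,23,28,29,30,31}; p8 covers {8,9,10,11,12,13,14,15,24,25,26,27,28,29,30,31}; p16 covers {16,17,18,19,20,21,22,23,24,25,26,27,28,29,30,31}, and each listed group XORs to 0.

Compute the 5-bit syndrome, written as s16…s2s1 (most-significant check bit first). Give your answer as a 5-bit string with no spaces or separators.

00111

s1 (pos 1,3,5,7,9,11,13,15,17,19,21,23,25,27,29,31): 0⊕1⊕0⊕1⊕1⊕1⊕0⊕1⊕0⊕0⊕1⊕0⊕0⊕1⊕0⊕0 = 1
s2 (pos 2,3,6,7,10,11,14,15,18,19,22,23,26,27,30,31): 0⊕1⊕0⊕1⊕0⊕1⊕0⊕1⊕1⊕0⊕1⊕0⊕1⊕1⊕1⊕0 = 1
s4 (pos 4,5,6,7,12,13,14,15,20,21,22,23,28,29,30,31): 0⊕0⊕0⊕1⊕1⊕0⊕0⊕1⊕0⊕1⊕1⊕0⊕1⊕0⊕1⊕0 = 1
s8 (pos 8,9,10,11,12,13,14,15,24,25,26,27,28,29,30,31): 0⊕1⊕0⊕1⊕1⊕0⊕0⊕1⊕0⊕0⊕1⊕1⊕1⊕0⊕1⊕0 = 0
s16 (pos 16,17,18,19,20,21,22,23,24,25,26,27,28,29,30,31): 1⊕0⊕1⊕0⊕0⊕1⊕1⊕0⊕0⊕0⊕1⊕1⊕1⊕0⊕1⊕0 = 0
Syndrome s16…s1 = 00111 → error at position 7.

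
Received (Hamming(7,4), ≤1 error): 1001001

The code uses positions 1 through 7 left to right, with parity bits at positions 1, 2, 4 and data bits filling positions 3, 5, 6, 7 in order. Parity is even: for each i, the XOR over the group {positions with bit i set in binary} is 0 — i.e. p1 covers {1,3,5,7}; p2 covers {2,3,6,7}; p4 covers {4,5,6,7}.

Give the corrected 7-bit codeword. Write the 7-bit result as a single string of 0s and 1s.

1101001

s1 (pos 1,3,5,7): 1⊕0⊕0⊕1 = 0
s2 (pos 2,3,6,7): 0⊕0⊕0⊕1 = 1
s4 (pos 4,5,6,7): 1⊕0⊕0⊕1 = 0
Syndrome s4…s1 = 010 → error at position 2.
Flip position 2: 1001001 → 1101001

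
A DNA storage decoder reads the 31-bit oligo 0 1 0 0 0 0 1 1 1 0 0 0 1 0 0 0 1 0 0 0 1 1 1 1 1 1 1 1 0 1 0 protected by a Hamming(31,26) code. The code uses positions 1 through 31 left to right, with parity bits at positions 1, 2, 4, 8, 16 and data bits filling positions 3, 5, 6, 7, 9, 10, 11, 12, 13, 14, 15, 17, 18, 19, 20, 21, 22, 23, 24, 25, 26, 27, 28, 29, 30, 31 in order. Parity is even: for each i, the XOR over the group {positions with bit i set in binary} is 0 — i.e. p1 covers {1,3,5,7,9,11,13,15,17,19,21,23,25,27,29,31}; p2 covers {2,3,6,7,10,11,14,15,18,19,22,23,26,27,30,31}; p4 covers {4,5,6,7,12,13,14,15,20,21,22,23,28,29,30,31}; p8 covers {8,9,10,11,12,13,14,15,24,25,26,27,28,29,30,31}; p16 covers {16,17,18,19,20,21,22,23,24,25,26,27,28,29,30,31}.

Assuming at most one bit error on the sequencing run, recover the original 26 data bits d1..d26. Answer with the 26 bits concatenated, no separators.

s1 (pos 1,3,5,7,9,11,13,15,17,19,21,23,25,27,29,31): 0⊕0⊕0⊕1⊕1⊕0⊕1⊕0⊕1⊕0⊕1⊕1⊕1⊕1⊕0⊕0 = 0
s2 (pos 2,3,6,7,10,11,14,15,18,19,22,23,26,27,30,31): 1⊕0⊕0⊕1⊕0⊕0⊕0⊕0⊕0⊕0⊕1⊕1⊕1⊕1⊕1⊕0 = 1
s4 (pos 4,5,6,7,12,13,14,15,20,21,22,23,28,29,30,31): 0⊕0⊕0⊕1⊕0⊕1⊕0⊕0⊕0⊕1⊕1⊕1⊕1⊕0⊕1⊕0 = 1
s8 (pos 8,9,10,11,12,13,14,15,24,25,26,27,28,29,30,31): 1⊕1⊕0⊕0⊕0⊕1⊕0⊕0⊕1⊕1⊕1⊕1⊕1⊕0⊕1⊕0 = 1
s16 (pos 16,17,18,19,20,21,22,23,24,25,26,27,28,29,30,31): 0⊕1⊕0⊕0⊕0⊕1⊕1⊕1⊕1⊕1⊕1⊕1⊕1⊕0⊕1⊕0 = 0
Syndrome s16…s1 = 01110 → error at position 14.
Flip position 14: 0100001110001000100011111111010 → 0100001110001100100011111111010
Read data bits from positions 3,5,6,7,9,10,11,12,13,14,15,17,18,19,20,21,22,23,24,25,26,27,28,29,30,31: 00011000110100011111111010

00011000110100011111111010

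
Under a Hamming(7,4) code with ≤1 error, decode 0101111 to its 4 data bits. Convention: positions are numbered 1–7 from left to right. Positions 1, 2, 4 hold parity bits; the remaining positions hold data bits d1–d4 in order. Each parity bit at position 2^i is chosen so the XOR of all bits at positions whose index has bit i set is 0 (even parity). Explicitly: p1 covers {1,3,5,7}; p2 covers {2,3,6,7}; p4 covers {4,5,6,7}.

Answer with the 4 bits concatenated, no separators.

s1 (pos 1,3,5,7): 0⊕0⊕1⊕1 = 0
s2 (pos 2,3,6,7): 1⊕0⊕1⊕1 = 1
s4 (pos 4,5,6,7): 1⊕1⊕1⊕1 = 0
Syndrome s4…s1 = 010 → error at position 2.
Flip position 2: 0101111 → 0001111
Read data bits from positions 3,5,6,7: 0111

0111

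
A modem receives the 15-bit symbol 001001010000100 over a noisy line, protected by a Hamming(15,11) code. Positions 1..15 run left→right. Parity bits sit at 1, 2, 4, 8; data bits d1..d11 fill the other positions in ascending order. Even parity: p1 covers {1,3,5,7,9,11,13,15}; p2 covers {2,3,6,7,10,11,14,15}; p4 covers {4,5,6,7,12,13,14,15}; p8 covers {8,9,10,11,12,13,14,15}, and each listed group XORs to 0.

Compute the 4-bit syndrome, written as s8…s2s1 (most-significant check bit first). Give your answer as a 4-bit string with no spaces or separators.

s1 (pos 1,3,5,7,9,11,13,15): 0⊕1⊕0⊕0⊕0⊕0⊕1⊕0 = 0
s2 (pos 2,3,6,7,10,11,14,15): 0⊕1⊕1⊕0⊕0⊕0⊕0⊕0 = 0
s4 (pos 4,5,6,7,12,13,14,15): 0⊕0⊕1⊕0⊕0⊕1⊕0⊕0 = 0
s8 (pos 8,9,10,11,12,13,14,15): 1⊕0⊕0⊕0⊕0⊕1⊕0⊕0 = 0
Syndrome s8…s1 = 0000 → no error.

0000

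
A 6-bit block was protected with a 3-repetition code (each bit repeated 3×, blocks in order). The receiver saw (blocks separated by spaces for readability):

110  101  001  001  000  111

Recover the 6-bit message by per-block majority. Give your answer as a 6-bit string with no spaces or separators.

Block 1 (110): 2 ones → 1
Block 2 (101): 2 ones → 1
Block 3 (001): 1 one → 0
Block 4 (001): 1 one → 0
Block 5 (000): 0 ones → 0
Block 6 (111): 3 ones → 1

110001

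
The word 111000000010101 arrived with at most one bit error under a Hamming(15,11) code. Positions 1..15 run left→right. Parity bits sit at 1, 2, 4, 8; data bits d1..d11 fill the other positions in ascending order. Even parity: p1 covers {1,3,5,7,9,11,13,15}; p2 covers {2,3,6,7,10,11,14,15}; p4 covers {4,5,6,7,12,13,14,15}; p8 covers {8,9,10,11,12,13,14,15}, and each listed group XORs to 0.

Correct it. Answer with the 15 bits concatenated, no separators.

111000001010101

s1 (pos 1,3,5,7,9,11,13,15): 1⊕1⊕0⊕0⊕0⊕1⊕1⊕1 = 1
s2 (pos 2,3,6,7,10,11,14,15): 1⊕1⊕0⊕0⊕0⊕1⊕0⊕1 = 0
s4 (pos 4,5,6,7,12,13,14,15): 0⊕0⊕0⊕0⊕0⊕1⊕0⊕1 = 0
s8 (pos 8,9,10,11,12,13,14,15): 0⊕0⊕0⊕1⊕0⊕1⊕0⊕1 = 1
Syndrome s8…s1 = 1001 → error at position 9.
Flip position 9: 111000000010101 → 111000001010101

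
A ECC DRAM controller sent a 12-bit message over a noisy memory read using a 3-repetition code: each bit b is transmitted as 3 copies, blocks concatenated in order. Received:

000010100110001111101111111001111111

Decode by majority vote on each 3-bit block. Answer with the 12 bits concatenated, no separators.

Block 1 (000): 0 ones → 0
Block 2 (010): 1 one → 0
Block 3 (100): 1 one → 0
Block 4 (110): 2 ones → 1
Block 5 (001): 1 one → 0
Block 6 (111): 3 ones → 1
Block 7 (101): 2 ones → 1
Block 8 (111): 3 ones → 1
Block 9 (111): 3 ones → 1
Block 10 (001): 1 one → 0
Block 11 (111): 3 ones → 1
Block 12 (111): 3 ones → 1

000101111011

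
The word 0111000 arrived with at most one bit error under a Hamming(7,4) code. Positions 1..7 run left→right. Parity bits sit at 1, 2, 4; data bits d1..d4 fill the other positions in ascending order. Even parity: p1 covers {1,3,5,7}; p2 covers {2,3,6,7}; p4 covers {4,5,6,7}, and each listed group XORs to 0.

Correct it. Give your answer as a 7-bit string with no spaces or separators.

0111100

s1 (pos 1,3,5,7): 0⊕1⊕0⊕0 = 1
s2 (pos 2,3,6,7): 1⊕1⊕0⊕0 = 0
s4 (pos 4,5,6,7): 1⊕0⊕0⊕0 = 1
Syndrome s4…s1 = 101 → error at position 5.
Flip position 5: 0111000 → 0111100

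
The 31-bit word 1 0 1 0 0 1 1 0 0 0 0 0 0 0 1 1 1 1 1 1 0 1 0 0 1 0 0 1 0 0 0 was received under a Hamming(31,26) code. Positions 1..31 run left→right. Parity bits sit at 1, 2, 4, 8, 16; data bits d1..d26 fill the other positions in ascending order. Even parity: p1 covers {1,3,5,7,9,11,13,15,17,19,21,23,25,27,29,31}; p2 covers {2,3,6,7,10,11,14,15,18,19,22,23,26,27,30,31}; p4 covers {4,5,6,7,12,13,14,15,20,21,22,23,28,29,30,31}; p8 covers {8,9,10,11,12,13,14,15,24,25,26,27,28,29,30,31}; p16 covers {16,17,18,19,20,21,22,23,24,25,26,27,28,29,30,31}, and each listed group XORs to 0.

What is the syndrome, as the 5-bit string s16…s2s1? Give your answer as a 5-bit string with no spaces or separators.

s1 (pos 1,3,5,7,9,11,13,15,17,19,21,23,25,27,29,31): 1⊕1⊕0⊕1⊕0⊕0⊕0⊕1⊕1⊕1⊕0⊕0⊕1⊕0⊕0⊕0 = 1
s2 (pos 2,3,6,7,10,11,14,15,18,19,22,23,26,27,30,31): 0⊕1⊕1⊕1⊕0⊕0⊕0⊕1⊕1⊕1⊕1⊕0⊕0⊕0⊕0⊕0 = 1
s4 (pos 4,5,6,7,12,13,14,15,20,21,22,23,28,29,30,31): 0⊕0⊕1⊕1⊕0⊕0⊕0⊕1⊕1⊕0⊕1⊕0⊕1⊕0⊕0⊕0 = 0
s8 (pos 8,9,10,11,12,13,14,15,24,25,26,27,28,29,30,31): 0⊕0⊕0⊕0⊕0⊕0⊕0⊕1⊕0⊕1⊕0⊕0⊕1⊕0⊕0⊕0 = 1
s16 (pos 16,17,18,19,20,21,22,23,24,25,26,27,28,29,30,31): 1⊕1⊕1⊕1⊕1⊕0⊕1⊕0⊕0⊕1⊕0⊕0⊕1⊕0⊕0⊕0 = 0
Syndrome s16…s1 = 01011 → error at position 11.

01011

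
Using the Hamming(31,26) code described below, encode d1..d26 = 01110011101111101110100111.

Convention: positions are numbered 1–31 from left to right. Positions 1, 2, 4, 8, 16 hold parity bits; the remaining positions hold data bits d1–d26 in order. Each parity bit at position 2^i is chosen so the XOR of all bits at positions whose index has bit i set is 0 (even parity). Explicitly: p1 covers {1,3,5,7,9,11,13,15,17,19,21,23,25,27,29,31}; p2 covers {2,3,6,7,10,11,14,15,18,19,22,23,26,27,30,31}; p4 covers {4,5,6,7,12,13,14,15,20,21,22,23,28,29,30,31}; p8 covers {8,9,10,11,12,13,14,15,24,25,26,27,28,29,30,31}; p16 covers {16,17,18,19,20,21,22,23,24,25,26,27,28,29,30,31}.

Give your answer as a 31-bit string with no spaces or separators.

0100111100111011111101110100111

Place data at non-parity positions: p1 p2 0 p4 1 1 1 p8 0 0 1 1 1 0 1 p16 1 1 1 1 0 1 1 1 0 1 0 0 1 1 1
p1 (pos 1,3,5,7,9,11,13,15,17,19,21,23,25,27,29,31): XOR of data positions = 0⊕1⊕1⊕0⊕1⊕1⊕1⊕1⊕1⊕0⊕1⊕0⊕0⊕1⊕1 = 0
p2 (pos 2,3,6,7,10,11,14,15,18,19,22,23,26,27,30,31): XOR of data positions = 0⊕1⊕1⊕0⊕1⊕0⊕1⊕1⊕1⊕1⊕1⊕1⊕0⊕1⊕1 = 1
p4 (pos 4,5,6,7,12,13,14,15,20,21,22,23,28,29,30,31): XOR of data positions = 1⊕1⊕1⊕1⊕1⊕0⊕1⊕1⊕0⊕1⊕1⊕0⊕1⊕1⊕1 = 0
p8 (pos 8,9,10,11,12,13,14,15,24,25,26,27,28,29,30,31): XOR of data positions = 0⊕0⊕1⊕1⊕1⊕0⊕1⊕1⊕0⊕1⊕0⊕0⊕1⊕1⊕1 = 1
p16 (pos 16,17,18,19,20,21,22,23,24,25,26,27,28,29,30,31): XOR of data positions = 1⊕1⊕1⊕1⊕0⊕1⊕1⊕1⊕0⊕1⊕0⊕0⊕1⊕1⊕1 = 1
Codeword: 0100111100111011111101110100111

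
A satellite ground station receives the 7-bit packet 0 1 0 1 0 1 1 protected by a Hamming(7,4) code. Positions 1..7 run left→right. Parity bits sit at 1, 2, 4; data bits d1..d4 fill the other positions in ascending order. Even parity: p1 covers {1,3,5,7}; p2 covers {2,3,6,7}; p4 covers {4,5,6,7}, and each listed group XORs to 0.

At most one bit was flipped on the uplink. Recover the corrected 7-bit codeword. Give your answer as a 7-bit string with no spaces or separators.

0101010

s1 (pos 1,3,5,7): 0⊕0⊕0⊕1 = 1
s2 (pos 2,3,6,7): 1⊕0⊕1⊕1 = 1
s4 (pos 4,5,6,7): 1⊕0⊕1⊕1 = 1
Syndrome s4…s1 = 111 → error at position 7.
Flip position 7: 0101011 → 0101010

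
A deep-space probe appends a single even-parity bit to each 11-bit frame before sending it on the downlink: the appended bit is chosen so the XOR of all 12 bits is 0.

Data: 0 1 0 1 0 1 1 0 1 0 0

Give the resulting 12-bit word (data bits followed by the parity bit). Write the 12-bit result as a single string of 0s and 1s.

010101101001

XOR of the 11 data bits: 0⊕1⊕0⊕1⊕0⊕1⊕1⊕0⊕1⊕0⊕0 = 1
Parity bit = 1 (so all 12 bits XOR to 0).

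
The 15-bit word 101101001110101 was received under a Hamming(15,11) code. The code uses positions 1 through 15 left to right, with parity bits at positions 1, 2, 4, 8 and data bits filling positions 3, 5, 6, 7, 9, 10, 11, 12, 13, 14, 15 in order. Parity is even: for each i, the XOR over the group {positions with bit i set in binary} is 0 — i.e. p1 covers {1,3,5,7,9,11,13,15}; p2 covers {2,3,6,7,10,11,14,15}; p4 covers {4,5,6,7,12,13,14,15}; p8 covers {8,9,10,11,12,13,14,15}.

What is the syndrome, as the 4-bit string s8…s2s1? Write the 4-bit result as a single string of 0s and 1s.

s1 (pos 1,3,5,7,9,11,13,15): 1⊕1⊕0⊕0⊕1⊕1⊕1⊕1 = 0
s2 (pos 2,3,6,7,10,11,14,15): 0⊕1⊕1⊕0⊕1⊕1⊕0⊕1 = 1
s4 (pos 4,5,6,7,12,13,14,15): 1⊕0⊕1⊕0⊕0⊕1⊕0⊕1 = 0
s8 (pos 8,9,10,11,12,13,14,15): 0⊕1⊕1⊕1⊕0⊕1⊕0⊕1 = 1
Syndrome s8…s1 = 1010 → error at position 10.

1010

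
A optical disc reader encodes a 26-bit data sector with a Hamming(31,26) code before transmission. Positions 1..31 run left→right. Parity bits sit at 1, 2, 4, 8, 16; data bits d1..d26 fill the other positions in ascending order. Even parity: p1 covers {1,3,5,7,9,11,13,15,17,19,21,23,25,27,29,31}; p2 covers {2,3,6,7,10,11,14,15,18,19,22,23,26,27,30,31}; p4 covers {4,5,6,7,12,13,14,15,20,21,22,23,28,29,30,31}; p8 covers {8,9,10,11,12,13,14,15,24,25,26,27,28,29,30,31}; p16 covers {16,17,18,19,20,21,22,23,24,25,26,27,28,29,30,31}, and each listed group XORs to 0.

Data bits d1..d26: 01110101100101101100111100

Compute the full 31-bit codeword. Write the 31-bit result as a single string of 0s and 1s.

0000111101011001101101100111100

Place data at non-parity positions: p1 p2 0 p4 1 1 1 p8 0 1 0 1 1 0 0 p16 1 0 1 1 0 1 1 0 0 1 1 1 1 0 0
p1 (pos 1,3,5,7,9,11,13,15,17,19,21,23,25,27,29,31): XOR of data positions = 0⊕1⊕1⊕0⊕0⊕1⊕0⊕1⊕1⊕0⊕1⊕0⊕1⊕1⊕0 = 0
p2 (pos 2,3,6,7,10,11,14,15,18,19,22,23,26,27,30,31): XOR of data positions = 0⊕1⊕1⊕1⊕0⊕0⊕0⊕0⊕1⊕1⊕1⊕1⊕1⊕0⊕0 = 0
p4 (pos 4,5,6,7,12,13,14,15,20,21,22,23,28,29,30,31): XOR of data positions = 1⊕1⊕1⊕1⊕1⊕0⊕0⊕1⊕0⊕1⊕1⊕1⊕1⊕0⊕0 = 0
p8 (pos 8,9,10,11,12,13,14,15,24,25,26,27,28,29,30,31): XOR of data positions = 0⊕1⊕0⊕1⊕1⊕0⊕0⊕0⊕0⊕1⊕1⊕1⊕1⊕0⊕0 = 1
p16 (pos 16,17,18,19,20,21,22,23,24,25,26,27,28,29,30,31): XOR of data positions = 1⊕0⊕1⊕1⊕0⊕1⊕1⊕0⊕0⊕1⊕1⊕1⊕1⊕0⊕0 = 1
Codeword: 0000111101011001101101100111100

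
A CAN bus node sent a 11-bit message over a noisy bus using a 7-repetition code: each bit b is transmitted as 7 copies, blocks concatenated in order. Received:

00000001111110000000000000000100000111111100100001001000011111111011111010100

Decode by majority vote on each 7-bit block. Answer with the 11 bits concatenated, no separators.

01000100110

Block 1 (0000000): 0 ones → 0
Block 2 (1111110): 6 ones → 1
Block 3 (0000000): 0 ones → 0
Block 4 (0000000): 0 ones → 0
Block 5 (0100000): 1 one → 0
Block 6 (1111111): 7 ones → 1
Block 7 (0010000): 1 one → 0
Block 8 (1001000): 2 ones → 0
Block 9 (0111111): 6 ones → 1
Block 10 (1101111): 6 ones → 1
Block 11 (1010100): 3 ones → 0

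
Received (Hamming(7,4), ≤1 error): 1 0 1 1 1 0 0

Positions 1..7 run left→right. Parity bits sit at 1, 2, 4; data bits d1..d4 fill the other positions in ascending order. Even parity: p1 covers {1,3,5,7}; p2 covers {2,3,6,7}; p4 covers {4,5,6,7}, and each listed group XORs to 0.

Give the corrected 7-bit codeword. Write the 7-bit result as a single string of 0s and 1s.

1001100

s1 (pos 1,3,5,7): 1⊕1⊕1⊕0 = 1
s2 (pos 2,3,6,7): 0⊕1⊕0⊕0 = 1
s4 (pos 4,5,6,7): 1⊕1⊕0⊕0 = 0
Syndrome s4…s1 = 011 → error at position 3.
Flip position 3: 1011100 → 1001100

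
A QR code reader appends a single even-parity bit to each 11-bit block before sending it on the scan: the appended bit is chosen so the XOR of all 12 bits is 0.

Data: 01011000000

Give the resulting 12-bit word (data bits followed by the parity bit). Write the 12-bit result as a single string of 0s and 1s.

XOR of the 11 data bits: 0⊕1⊕0⊕1⊕1⊕0⊕0⊕0⊕0⊕0⊕0 = 1
Parity bit = 1 (so all 12 bits XOR to 0).

010110000001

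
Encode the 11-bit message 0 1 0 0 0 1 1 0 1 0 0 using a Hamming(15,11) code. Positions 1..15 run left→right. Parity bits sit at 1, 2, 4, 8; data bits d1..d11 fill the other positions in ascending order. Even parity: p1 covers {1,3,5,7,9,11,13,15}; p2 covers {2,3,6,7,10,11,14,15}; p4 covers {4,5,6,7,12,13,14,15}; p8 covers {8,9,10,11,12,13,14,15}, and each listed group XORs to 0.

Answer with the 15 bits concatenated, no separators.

100010010110100

Place data at non-parity positions: p1 p2 0 p4 1 0 0 p8 0 1 1 0 1 0 0
p1 (pos 1,3,5,7,9,11,13,15): XOR of data positions = 0⊕1⊕0⊕0⊕1⊕1⊕0 = 1
p2 (pos 2,3,6,7,10,11,14,15): XOR of data positions = 0⊕0⊕0⊕1⊕1⊕0⊕0 = 0
p4 (pos 4,5,6,7,12,13,14,15): XOR of data positions = 1⊕0⊕0⊕0⊕1⊕0⊕0 = 0
p8 (pos 8,9,10,11,12,13,14,15): XOR of data positions = 0⊕1⊕1⊕0⊕1⊕0⊕0 = 1
Codeword: 100010010110100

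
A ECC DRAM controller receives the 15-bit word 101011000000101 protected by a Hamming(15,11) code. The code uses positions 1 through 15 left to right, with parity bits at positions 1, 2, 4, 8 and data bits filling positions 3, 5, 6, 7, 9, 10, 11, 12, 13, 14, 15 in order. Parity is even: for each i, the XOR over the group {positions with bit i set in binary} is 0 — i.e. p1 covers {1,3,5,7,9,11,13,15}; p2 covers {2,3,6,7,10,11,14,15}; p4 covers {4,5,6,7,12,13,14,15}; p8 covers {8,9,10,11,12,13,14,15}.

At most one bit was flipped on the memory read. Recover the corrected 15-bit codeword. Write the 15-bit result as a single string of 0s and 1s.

100011000000101

s1 (pos 1,3,5,7,9,11,13,15): 1⊕1⊕1⊕0⊕0⊕0⊕1⊕1 = 1
s2 (pos 2,3,6,7,10,11,14,15): 0⊕1⊕1⊕0⊕0⊕0⊕0⊕1 = 1
s4 (pos 4,5,6,7,12,13,14,15): 0⊕1⊕1⊕0⊕0⊕1⊕0⊕1 = 0
s8 (pos 8,9,10,11,12,13,14,15): 0⊕0⊕0⊕0⊕0⊕1⊕0⊕1 = 0
Syndrome s8…s1 = 0011 → error at position 3.
Flip position 3: 101011000000101 → 100011000000101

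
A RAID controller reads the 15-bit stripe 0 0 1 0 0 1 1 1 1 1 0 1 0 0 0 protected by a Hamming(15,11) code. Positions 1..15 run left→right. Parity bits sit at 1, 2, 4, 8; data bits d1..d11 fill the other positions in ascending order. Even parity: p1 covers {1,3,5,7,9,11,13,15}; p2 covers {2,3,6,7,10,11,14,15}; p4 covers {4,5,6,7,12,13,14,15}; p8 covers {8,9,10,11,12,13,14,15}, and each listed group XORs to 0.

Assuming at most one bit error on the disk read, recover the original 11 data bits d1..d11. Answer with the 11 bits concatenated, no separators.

11111101000

s1 (pos 1,3,5,7,9,11,13,15): 0⊕1⊕0⊕1⊕1⊕0⊕0⊕0 = 1
s2 (pos 2,3,6,7,10,11,14,15): 0⊕1⊕1⊕1⊕1⊕0⊕0⊕0 = 0
s4 (pos 4,5,6,7,12,13,14,15): 0⊕0⊕1⊕1⊕1⊕0⊕0⊕0 = 1
s8 (pos 8,9,10,11,12,13,14,15): 1⊕1⊕1⊕0⊕1⊕0⊕0⊕0 = 0
Syndrome s8…s1 = 0101 → error at position 5.
Flip position 5: 001001111101000 → 001011111101000
Read data bits from positions 3,5,6,7,9,10,11,12,13,14,15: 11111101000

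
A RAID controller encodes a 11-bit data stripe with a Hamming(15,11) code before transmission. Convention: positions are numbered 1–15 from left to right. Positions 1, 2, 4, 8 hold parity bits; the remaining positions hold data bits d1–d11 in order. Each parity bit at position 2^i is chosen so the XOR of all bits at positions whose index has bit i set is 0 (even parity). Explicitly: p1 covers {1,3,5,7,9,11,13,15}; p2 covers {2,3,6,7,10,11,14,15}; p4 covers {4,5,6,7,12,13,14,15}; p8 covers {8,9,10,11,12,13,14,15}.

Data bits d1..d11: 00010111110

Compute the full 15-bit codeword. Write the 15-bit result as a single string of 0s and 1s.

Place data at non-parity positions: p1 p2 0 p4 0 0 1 p8 0 1 1 1 1 1 0
p1 (pos 1,3,5,7,9,11,13,15): XOR of data positions = 0⊕0⊕1⊕0⊕1⊕1⊕0 = 1
p2 (pos 2,3,6,7,10,11,14,15): XOR of data positions = 0⊕0⊕1⊕1⊕1⊕1⊕0 = 0
p4 (pos 4,5,6,7,12,13,14,15): XOR of data positions = 0⊕0⊕1⊕1⊕1⊕1⊕0 = 0
p8 (pos 8,9,10,11,12,13,14,15): XOR of data positions = 0⊕1⊕1⊕1⊕1⊕1⊕0 = 1
Codeword: 100000110111110

100000110111110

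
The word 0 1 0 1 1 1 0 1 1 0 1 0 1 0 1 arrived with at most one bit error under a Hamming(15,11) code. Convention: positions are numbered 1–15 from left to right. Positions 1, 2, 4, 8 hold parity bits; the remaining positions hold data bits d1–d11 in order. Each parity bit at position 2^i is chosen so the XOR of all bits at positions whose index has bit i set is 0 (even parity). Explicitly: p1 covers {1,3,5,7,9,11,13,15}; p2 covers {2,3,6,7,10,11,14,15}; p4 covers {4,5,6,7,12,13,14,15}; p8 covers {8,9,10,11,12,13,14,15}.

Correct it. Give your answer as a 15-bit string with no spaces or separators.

s1 (pos 1,3,5,7,9,11,13,15): 0⊕0⊕1⊕0⊕1⊕1⊕1⊕1 = 1
s2 (pos 2,3,6,7,10,11,14,15): 1⊕0⊕1⊕0⊕0⊕1⊕0⊕1 = 0
s4 (pos 4,5,6,7,12,13,14,15): 1⊕1⊕1⊕0⊕0⊕1⊕0⊕1 = 1
s8 (pos 8,9,10,11,12,13,14,15): 1⊕1⊕0⊕1⊕0⊕1⊕0⊕1 = 1
Syndrome s8…s1 = 1101 → error at position 13.
Flip position 13: 010111011010101 → 010111011010001

010111011010001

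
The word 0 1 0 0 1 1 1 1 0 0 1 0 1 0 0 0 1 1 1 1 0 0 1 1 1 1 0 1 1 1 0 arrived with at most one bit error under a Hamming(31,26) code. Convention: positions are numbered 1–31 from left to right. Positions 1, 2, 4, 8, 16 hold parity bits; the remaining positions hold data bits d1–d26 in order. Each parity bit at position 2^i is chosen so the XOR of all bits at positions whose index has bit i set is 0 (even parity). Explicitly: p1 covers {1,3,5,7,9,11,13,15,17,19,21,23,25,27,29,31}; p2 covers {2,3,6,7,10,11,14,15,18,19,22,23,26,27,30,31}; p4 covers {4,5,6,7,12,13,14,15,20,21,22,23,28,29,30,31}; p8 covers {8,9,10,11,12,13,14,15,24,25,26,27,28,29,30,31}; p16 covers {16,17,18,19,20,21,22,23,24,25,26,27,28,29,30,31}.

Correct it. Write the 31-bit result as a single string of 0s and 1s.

s1 (pos 1,3,5,7,9,11,13,15,17,19,21,23,25,27,29,31): 0⊕0⊕1⊕1⊕0⊕1⊕1⊕0⊕1⊕1⊕0⊕1⊕1⊕0⊕1⊕0 = 1
s2 (pos 2,3,6,7,10,11,14,15,18,19,22,23,26,27,30,31): 1⊕0⊕1⊕1⊕0⊕1⊕0⊕0⊕1⊕1⊕0⊕1⊕1⊕0⊕1⊕0 = 1
s4 (pos 4,5,6,7,12,13,14,15,20,21,22,23,28,29,30,31): 0⊕1⊕1⊕1⊕0⊕1⊕0⊕0⊕1⊕0⊕0⊕1⊕1⊕1⊕1⊕0 = 1
s8 (pos 8,9,10,11,12,13,14,15,24,25,26,27,28,29,30,31): 1⊕0⊕0⊕1⊕0⊕1⊕0⊕0⊕1⊕1⊕1⊕0⊕1⊕1⊕1⊕0 = 1
s16 (pos 16,17,18,19,20,21,22,23,24,25,26,27,28,29,30,31): 0⊕1⊕1⊕1⊕1⊕0⊕0⊕1⊕1⊕1⊕1⊕0⊕1⊕1⊕1⊕0 = 1
Syndrome s16…s1 = 11111 → error at position 31.
Flip position 31: 0100111100101000111100111101110 → 0100111100101000111100111101111

0100111100101000111100111101111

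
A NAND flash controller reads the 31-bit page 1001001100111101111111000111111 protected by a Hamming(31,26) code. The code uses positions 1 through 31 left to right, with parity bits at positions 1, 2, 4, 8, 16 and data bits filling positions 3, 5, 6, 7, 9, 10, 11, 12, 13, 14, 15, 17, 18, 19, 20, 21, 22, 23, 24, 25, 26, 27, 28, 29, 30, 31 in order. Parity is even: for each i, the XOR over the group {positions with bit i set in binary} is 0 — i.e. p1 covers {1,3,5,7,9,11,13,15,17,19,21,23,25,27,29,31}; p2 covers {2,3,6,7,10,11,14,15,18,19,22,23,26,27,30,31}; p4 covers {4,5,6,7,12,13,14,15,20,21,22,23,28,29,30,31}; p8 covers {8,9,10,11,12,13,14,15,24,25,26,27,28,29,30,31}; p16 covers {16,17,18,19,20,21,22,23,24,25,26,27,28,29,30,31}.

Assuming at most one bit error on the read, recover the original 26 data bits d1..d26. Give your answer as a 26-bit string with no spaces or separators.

00010011110111111010111111

s1 (pos 1,3,5,7,9,11,13,15,17,19,21,23,25,27,29,31): 1⊕0⊕0⊕1⊕0⊕1⊕1⊕0⊕1⊕1⊕1⊕0⊕0⊕1⊕1⊕1 = 0
s2 (pos 2,3,6,7,10,11,14,15,18,19,22,23,26,27,30,31): 0⊕0⊕0⊕1⊕0⊕1⊕1⊕0⊕1⊕1⊕1⊕0⊕1⊕1⊕1⊕1 = 0
s4 (pos 4,5,6,7,12,13,14,15,20,21,22,23,28,29,30,31): 1⊕0⊕0⊕1⊕1⊕1⊕1⊕0⊕1⊕1⊕1⊕0⊕1⊕1⊕1⊕1 = 0
s8 (pos 8,9,10,11,12,13,14,15,24,25,26,27,28,29,30,31): 1⊕0⊕0⊕1⊕1⊕1⊕1⊕0⊕0⊕0⊕1⊕1⊕1⊕1⊕1⊕1 = 1
s16 (pos 16,17,18,19,20,21,22,23,24,25,26,27,28,29,30,31): 1⊕1⊕1⊕1⊕1⊕1⊕1⊕0⊕0⊕0⊕1⊕1⊕1⊕1⊕1⊕1 = 1
Syndrome s16…s1 = 11000 → error at position 24.
Flip position 24: 1001001100111101111111000111111 → 1001001100111101111111010111111
Read data bits from positions 3,5,6,7,9,10,11,12,13,14,15,17,18,19,20,21,22,23,24,25,26,27,28,29,30,31: 00010011110111111010111111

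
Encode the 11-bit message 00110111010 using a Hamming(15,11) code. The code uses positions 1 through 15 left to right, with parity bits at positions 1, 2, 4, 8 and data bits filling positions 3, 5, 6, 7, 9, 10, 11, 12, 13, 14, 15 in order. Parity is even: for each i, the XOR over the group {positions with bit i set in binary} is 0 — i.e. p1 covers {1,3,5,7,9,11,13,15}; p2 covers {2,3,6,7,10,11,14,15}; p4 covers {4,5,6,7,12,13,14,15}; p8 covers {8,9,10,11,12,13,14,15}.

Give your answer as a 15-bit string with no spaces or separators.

Place data at non-parity positions: p1 p2 0 p4 0 1 1 p8 0 1 1 1 0 1 0
p1 (pos 1,3,5,7,9,11,13,15): XOR of data positions = 0⊕0⊕1⊕0⊕1⊕0⊕0 = 0
p2 (pos 2,3,6,7,10,11,14,15): XOR of data positions = 0⊕1⊕1⊕1⊕1⊕1⊕0 = 1
p4 (pos 4,5,6,7,12,13,14,15): XOR of data positions = 0⊕1⊕1⊕1⊕0⊕1⊕0 = 0
p8 (pos 8,9,10,11,12,13,14,15): XOR of data positions = 0⊕1⊕1⊕1⊕0⊕1⊕0 = 0
Codeword: 010001100111010

010001100111010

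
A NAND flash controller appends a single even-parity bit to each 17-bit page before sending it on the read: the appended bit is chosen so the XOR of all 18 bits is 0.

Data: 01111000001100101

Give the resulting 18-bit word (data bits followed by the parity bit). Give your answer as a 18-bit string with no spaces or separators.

XOR of the 17 data bits: 0⊕1⊕1⊕1⊕1⊕0⊕0⊕0⊕0⊕0⊕1⊕1⊕0⊕0⊕1⊕0⊕1 = 0
Parity bit = 0 (so all 18 bits XOR to 0).

011110000011001010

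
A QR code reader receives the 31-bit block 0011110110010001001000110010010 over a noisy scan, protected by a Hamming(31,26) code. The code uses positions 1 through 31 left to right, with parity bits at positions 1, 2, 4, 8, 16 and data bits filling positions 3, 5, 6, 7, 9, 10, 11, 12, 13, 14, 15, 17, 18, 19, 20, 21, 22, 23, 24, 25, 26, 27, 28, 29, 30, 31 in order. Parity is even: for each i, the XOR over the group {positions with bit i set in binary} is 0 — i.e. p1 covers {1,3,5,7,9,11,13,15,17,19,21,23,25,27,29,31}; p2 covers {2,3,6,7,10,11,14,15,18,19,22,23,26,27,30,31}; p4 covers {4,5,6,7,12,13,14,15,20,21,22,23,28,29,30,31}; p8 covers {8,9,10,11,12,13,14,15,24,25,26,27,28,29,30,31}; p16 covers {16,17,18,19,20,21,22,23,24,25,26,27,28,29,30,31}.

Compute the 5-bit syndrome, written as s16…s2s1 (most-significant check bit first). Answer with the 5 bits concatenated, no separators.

00000

s1 (pos 1,3,5,7,9,11,13,15,17,19,21,23,25,27,29,31): 0⊕1⊕1⊕0⊕1⊕0⊕0⊕0⊕0⊕1⊕0⊕1⊕0⊕1⊕0⊕0 = 0
s2 (pos 2,3,6,7,10,11,14,15,18,19,22,23,26,27,30,31): 0⊕1⊕1⊕0⊕0⊕0⊕0⊕0⊕0⊕1⊕0⊕1⊕0⊕1⊕1⊕0 = 0
s4 (pos 4,5,6,7,12,13,14,15,20,21,22,23,28,29,30,31): 1⊕1⊕1⊕0⊕1⊕0⊕0⊕0⊕0⊕0⊕0⊕1⊕0⊕0⊕1⊕0 = 0
s8 (pos 8,9,10,11,12,13,14,15,24,25,26,27,28,29,30,31): 1⊕1⊕0⊕0⊕1⊕0⊕0⊕0⊕1⊕0⊕0⊕1⊕0⊕0⊕1⊕0 = 0
s16 (pos 16,17,18,19,20,21,22,23,24,25,26,27,28,29,30,31): 1⊕0⊕0⊕1⊕0⊕0⊕0⊕1⊕1⊕0⊕0⊕1⊕0⊕0⊕1⊕0 = 0
Syndrome s16…s1 = 00000 → no error.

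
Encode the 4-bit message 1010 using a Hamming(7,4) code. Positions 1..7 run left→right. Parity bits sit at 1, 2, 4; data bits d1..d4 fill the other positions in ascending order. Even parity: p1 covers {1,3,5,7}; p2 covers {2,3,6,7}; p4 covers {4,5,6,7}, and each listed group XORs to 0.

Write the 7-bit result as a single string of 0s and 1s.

1011010

Place data at non-parity positions: p1 p2 1 p4 0 1 0
p1 (pos 1,3,5,7): XOR of data positions = 1⊕0⊕0 = 1
p2 (pos 2,3,6,7): XOR of data positions = 1⊕1⊕0 = 0
p4 (pos 4,5,6,7): XOR of data positions = 0⊕1⊕0 = 1
Codeword: 1011010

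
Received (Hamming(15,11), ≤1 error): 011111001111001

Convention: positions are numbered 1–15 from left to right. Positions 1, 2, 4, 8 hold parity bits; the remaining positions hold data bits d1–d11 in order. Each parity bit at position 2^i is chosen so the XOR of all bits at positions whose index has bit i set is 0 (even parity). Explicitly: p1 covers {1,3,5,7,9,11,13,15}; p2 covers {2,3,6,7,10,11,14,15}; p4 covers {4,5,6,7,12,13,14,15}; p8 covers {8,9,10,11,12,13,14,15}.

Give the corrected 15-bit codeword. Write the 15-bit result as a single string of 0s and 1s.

011111001111101

s1 (pos 1,3,5,7,9,11,13,15): 0⊕1⊕1⊕0⊕1⊕1⊕0⊕1 = 1
s2 (pos 2,3,6,7,10,11,14,15): 1⊕1⊕1⊕0⊕1⊕1⊕0⊕1 = 0
s4 (pos 4,5,6,7,12,13,14,15): 1⊕1⊕1⊕0⊕1⊕0⊕0⊕1 = 1
s8 (pos 8,9,10,11,12,13,14,15): 0⊕1⊕1⊕1⊕1⊕0⊕0⊕1 = 1
Syndrome s8…s1 = 1101 → error at position 13.
Flip position 13: 011111001111001 → 011111001111101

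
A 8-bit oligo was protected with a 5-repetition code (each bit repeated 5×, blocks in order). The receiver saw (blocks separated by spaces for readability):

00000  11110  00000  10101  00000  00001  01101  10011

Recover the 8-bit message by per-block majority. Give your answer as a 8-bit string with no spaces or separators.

Block 1 (00000): 0 ones → 0
Block 2 (11110): 4 ones → 1
Block 3 (00000): 0 ones → 0
Block 4 (10101): 3 ones → 1
Block 5 (00000): 0 ones → 0
Block 6 (00001): 1 one → 0
Block 7 (01101): 3 ones → 1
Block 8 (10011): 3 ones → 1

01010011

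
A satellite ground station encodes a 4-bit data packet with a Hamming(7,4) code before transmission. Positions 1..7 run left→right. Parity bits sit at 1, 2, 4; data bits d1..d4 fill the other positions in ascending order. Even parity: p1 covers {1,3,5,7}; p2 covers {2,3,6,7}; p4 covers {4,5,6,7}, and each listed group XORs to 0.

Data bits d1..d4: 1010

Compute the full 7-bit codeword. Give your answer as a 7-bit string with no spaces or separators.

Place data at non-parity positions: p1 p2 1 p4 0 1 0
p1 (pos 1,3,5,7): XOR of data positions = 1⊕0⊕0 = 1
p2 (pos 2,3,6,7): XOR of data positions = 1⊕1⊕0 = 0
p4 (pos 4,5,6,7): XOR of data positions = 0⊕1⊕0 = 1
Codeword: 1011010

1011010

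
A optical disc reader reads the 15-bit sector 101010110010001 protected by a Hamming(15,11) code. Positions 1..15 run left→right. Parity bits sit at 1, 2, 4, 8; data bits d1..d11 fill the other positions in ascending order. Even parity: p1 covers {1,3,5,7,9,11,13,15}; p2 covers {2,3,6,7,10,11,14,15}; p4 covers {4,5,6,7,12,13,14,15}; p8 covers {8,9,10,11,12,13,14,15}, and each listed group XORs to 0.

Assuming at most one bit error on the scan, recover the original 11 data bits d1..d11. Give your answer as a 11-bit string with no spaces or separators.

s1 (pos 1,3,5,7,9,11,13,15): 1⊕1⊕1⊕1⊕0⊕1⊕0⊕1 = 0
s2 (pos 2,3,6,7,10,11,14,15): 0⊕1⊕0⊕1⊕0⊕1⊕0⊕1 = 0
s4 (pos 4,5,6,7,12,13,14,15): 0⊕1⊕0⊕1⊕0⊕0⊕0⊕1 = 1
s8 (pos 8,9,10,11,12,13,14,15): 1⊕0⊕0⊕1⊕0⊕0⊕0⊕1 = 1
Syndrome s8…s1 = 1100 → error at position 12.
Flip position 12: 101010110010001 → 101010110011001
Read data bits from positions 3,5,6,7,9,10,11,12,13,14,15: 11010011001

11010011001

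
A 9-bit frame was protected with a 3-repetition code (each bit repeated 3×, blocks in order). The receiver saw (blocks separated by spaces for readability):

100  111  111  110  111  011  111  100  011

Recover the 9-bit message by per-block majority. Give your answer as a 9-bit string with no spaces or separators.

011111101

Block 1 (100): 1 one → 0
Block 2 (111): 3 ones → 1
Block 3 (111): 3 ones → 1
Block 4 (110): 2 ones → 1
Block 5 (111): 3 ones → 1
Block 6 (011): 2 ones → 1
Block 7 (111): 3 ones → 1
Block 8 (100): 1 one → 0
Block 9 (011): 2 ones → 1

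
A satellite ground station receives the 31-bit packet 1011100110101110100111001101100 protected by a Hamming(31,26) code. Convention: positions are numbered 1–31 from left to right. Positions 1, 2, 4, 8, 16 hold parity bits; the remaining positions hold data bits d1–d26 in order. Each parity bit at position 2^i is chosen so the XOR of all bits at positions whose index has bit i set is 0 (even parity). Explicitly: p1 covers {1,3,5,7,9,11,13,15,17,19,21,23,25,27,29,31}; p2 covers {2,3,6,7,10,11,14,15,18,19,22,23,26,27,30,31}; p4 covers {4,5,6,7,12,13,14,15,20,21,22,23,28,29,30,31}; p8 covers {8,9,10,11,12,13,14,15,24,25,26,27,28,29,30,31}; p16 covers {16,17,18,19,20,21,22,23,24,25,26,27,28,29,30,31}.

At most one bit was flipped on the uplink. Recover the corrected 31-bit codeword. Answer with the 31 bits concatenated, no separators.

s1 (pos 1,3,5,7,9,11,13,15,17,19,21,23,25,27,29,31): 1⊕1⊕1⊕0⊕1⊕1⊕1⊕1⊕1⊕0⊕1⊕0⊕1⊕0⊕1⊕0 = 1
s2 (pos 2,3,6,7,10,11,14,15,18,19,22,23,26,27,30,31): 0⊕1⊕0⊕0⊕0⊕1⊕1⊕1⊕0⊕0⊕1⊕0⊕1⊕0⊕0⊕0 = 0
s4 (pos 4,5,6,7,12,13,14,15,20,21,22,23,28,29,30,31): 1⊕1⊕0⊕0⊕0⊕1⊕1⊕1⊕1⊕1⊕1⊕0⊕1⊕1⊕0⊕0 = 0
s8 (pos 8,9,10,11,12,13,14,15,24,25,26,27,28,29,30,31): 1⊕1⊕0⊕1⊕0⊕1⊕1⊕1⊕0⊕1⊕1⊕0⊕1⊕1⊕0⊕0 = 0
s16 (pos 16,17,18,19,20,21,22,23,24,25,26,27,28,29,30,31): 0⊕1⊕0⊕0⊕1⊕1⊕1⊕0⊕0⊕1⊕1⊕0⊕1⊕1⊕0⊕0 = 0
Syndrome s16…s1 = 00001 → error at position 1.
Flip position 1: 1011100110101110100111001101100 → 0011100110101110100111001101100

0011100110101110100111001101100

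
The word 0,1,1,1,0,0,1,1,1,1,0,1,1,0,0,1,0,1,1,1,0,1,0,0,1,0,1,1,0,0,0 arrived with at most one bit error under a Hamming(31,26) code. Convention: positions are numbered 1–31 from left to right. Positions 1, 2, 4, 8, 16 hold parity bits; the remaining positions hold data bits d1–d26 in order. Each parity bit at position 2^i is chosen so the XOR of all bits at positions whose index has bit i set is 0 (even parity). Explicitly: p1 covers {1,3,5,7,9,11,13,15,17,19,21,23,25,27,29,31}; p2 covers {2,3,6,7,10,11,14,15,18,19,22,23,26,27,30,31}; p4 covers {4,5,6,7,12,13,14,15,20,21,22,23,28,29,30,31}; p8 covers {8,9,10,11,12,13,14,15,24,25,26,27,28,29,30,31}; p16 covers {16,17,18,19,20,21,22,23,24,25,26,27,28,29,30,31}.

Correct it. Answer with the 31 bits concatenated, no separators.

0111101111011001011101001011000

s1 (pos 1,3,5,7,9,11,13,15,17,19,21,23,25,27,29,31): 0⊕1⊕0⊕1⊕1⊕0⊕1⊕0⊕0⊕1⊕0⊕0⊕1⊕1⊕0⊕0 = 1
s2 (pos 2,3,6,7,10,11,14,15,18,19,22,23,26,27,30,31): 1⊕1⊕0⊕1⊕1⊕0⊕0⊕0⊕1⊕1⊕1⊕0⊕0⊕1⊕0⊕0 = 0
s4 (pos 4,5,6,7,12,13,14,15,20,21,22,23,28,29,30,31): 1⊕0⊕0⊕1⊕1⊕1⊕0⊕0⊕1⊕0⊕1⊕0⊕1⊕0⊕0⊕0 = 1
s8 (pos 8,9,10,11,12,13,14,15,24,25,26,27,28,29,30,31): 1⊕1⊕1⊕0⊕1⊕1⊕0⊕0⊕0⊕1⊕0⊕1⊕1⊕0⊕0⊕0 = 0
s16 (pos 16,17,18,19,20,21,22,23,24,25,26,27,28,29,30,31): 1⊕0⊕1⊕1⊕1⊕0⊕1⊕0⊕0⊕1⊕0⊕1⊕1⊕0⊕0⊕0 = 0
Syndrome s16…s1 = 00101 → error at position 5.
Flip position 5: 0111001111011001011101001011000 → 0111101111011001011101001011000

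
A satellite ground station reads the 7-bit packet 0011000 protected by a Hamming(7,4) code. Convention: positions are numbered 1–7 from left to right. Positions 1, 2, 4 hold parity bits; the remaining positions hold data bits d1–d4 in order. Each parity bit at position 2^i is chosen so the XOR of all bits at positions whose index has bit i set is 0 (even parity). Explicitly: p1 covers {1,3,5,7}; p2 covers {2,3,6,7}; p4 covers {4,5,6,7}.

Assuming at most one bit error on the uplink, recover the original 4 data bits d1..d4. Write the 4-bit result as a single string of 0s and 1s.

1001

s1 (pos 1,3,5,7): 0⊕1⊕0⊕0 = 1
s2 (pos 2,3,6,7): 0⊕1⊕0⊕0 = 1
s4 (pos 4,5,6,7): 1⊕0⊕0⊕0 = 1
Syndrome s4…s1 = 111 → error at position 7.
Flip position 7: 0011000 → 0011001
Read data bits from positions 3,5,6,7: 1001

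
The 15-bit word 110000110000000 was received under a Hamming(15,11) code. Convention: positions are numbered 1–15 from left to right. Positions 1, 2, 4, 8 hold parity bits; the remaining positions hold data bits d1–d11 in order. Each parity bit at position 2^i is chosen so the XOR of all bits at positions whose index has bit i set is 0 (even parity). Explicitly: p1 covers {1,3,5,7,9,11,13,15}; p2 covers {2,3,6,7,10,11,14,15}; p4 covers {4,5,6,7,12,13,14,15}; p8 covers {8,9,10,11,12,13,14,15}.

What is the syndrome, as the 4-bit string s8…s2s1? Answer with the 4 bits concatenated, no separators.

s1 (pos 1,3,5,7,9,11,13,15): 1⊕0⊕0⊕1⊕0⊕0⊕0⊕0 = 0
s2 (pos 2,3,6,7,10,11,14,15): 1⊕0⊕0⊕1⊕0⊕0⊕0⊕0 = 0
s4 (pos 4,5,6,7,12,13,14,15): 0⊕0⊕0⊕1⊕0⊕0⊕0⊕0 = 1
s8 (pos 8,9,10,11,12,13,14,15): 1⊕0⊕0⊕0⊕0⊕0⊕0⊕0 = 1
Syndrome s8…s1 = 1100 → error at position 12.

1100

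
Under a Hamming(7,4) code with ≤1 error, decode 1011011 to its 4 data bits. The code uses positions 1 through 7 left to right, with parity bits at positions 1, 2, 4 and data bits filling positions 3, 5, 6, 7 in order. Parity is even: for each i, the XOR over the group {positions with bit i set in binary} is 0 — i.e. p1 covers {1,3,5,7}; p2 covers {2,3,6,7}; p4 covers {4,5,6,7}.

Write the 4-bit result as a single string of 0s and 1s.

1010

s1 (pos 1,3,5,7): 1⊕1⊕0⊕1 = 1
s2 (pos 2,3,6,7): 0⊕1⊕1⊕1 = 1
s4 (pos 4,5,6,7): 1⊕0⊕1⊕1 = 1
Syndrome s4…s1 = 111 → error at position 7.
Flip position 7: 1011011 → 1011010
Read data bits from positions 3,5,6,7: 1010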